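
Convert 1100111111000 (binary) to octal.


Group into 3-bit groups: 001100111111000
  001 = 1
  100 = 4
  111 = 7
  111 = 7
  000 = 0
= 0o14770


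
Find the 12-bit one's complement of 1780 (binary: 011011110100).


Original: 011011110100
Invert all bits:
  bit 0: 0 → 1
  bit 1: 1 → 0
  bit 2: 1 → 0
  bit 3: 0 → 1
  bit 4: 1 → 0
  bit 5: 1 → 0
  bit 6: 1 → 0
  bit 7: 1 → 0
  bit 8: 0 → 1
  bit 9: 1 → 0
  bit 10: 0 → 1
  bit 11: 0 → 1
= 100100001011


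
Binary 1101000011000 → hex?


Group into 4-bit nibbles: 0001101000011000
  0001 = 1
  1010 = A
  0001 = 1
  1000 = 8
= 0x1A18


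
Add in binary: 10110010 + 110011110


Align and add column by column (LSB to MSB, carry propagating):
  0010110010
+ 0110011110
  ----------
  col 0: 0 + 0 + 0 (carry in) = 0 → bit 0, carry out 0
  col 1: 1 + 1 + 0 (carry in) = 2 → bit 0, carry out 1
  col 2: 0 + 1 + 1 (carry in) = 2 → bit 0, carry out 1
  col 3: 0 + 1 + 1 (carry in) = 2 → bit 0, carry out 1
  col 4: 1 + 1 + 1 (carry in) = 3 → bit 1, carry out 1
  col 5: 1 + 0 + 1 (carry in) = 2 → bit 0, carry out 1
  col 6: 0 + 0 + 1 (carry in) = 1 → bit 1, carry out 0
  col 7: 1 + 1 + 0 (carry in) = 2 → bit 0, carry out 1
  col 8: 0 + 1 + 1 (carry in) = 2 → bit 0, carry out 1
  col 9: 0 + 0 + 1 (carry in) = 1 → bit 1, carry out 0
Reading bits MSB→LSB: 1001010000
Strip leading zeros: 1001010000
= 1001010000


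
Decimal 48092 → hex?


Divide by 16 repeatedly:
48092 ÷ 16 = 3005 remainder 12 (C)
3005 ÷ 16 = 187 remainder 13 (D)
187 ÷ 16 = 11 remainder 11 (B)
11 ÷ 16 = 0 remainder 11 (B)
Reading remainders bottom-up:
= 0xBBDC


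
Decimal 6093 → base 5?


Divide by 5 repeatedly:
6093 ÷ 5 = 1218 remainder 3
1218 ÷ 5 = 243 remainder 3
243 ÷ 5 = 48 remainder 3
48 ÷ 5 = 9 remainder 3
9 ÷ 5 = 1 remainder 4
1 ÷ 5 = 0 remainder 1
Reading remainders bottom-up:
= 143333


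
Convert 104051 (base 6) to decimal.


Positional values (base 6):
  1 × 6^0 = 1 × 1 = 1
  5 × 6^1 = 5 × 6 = 30
  0 × 6^2 = 0 × 36 = 0
  4 × 6^3 = 4 × 216 = 864
  0 × 6^4 = 0 × 1296 = 0
  1 × 6^5 = 1 × 7776 = 7776
Sum = 1 + 30 + 0 + 864 + 0 + 7776
= 8671


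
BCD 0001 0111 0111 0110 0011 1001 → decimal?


Each 4-bit group → digit:
  0001 → 1
  0111 → 7
  0111 → 7
  0110 → 6
  0011 → 3
  1001 → 9
= 177639


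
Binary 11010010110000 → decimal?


Positional values:
Bit 4: 1 × 2^4 = 16
Bit 5: 1 × 2^5 = 32
Bit 7: 1 × 2^7 = 128
Bit 10: 1 × 2^10 = 1024
Bit 12: 1 × 2^12 = 4096
Bit 13: 1 × 2^13 = 8192
Sum = 16 + 32 + 128 + 1024 + 4096 + 8192
= 13488


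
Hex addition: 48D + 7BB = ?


Align and add column by column (LSB to MSB, each column mod 16 with carry):
  048D
+ 07BB
  ----
  col 0: D(13) + B(11) + 0 (carry in) = 24 → 8(8), carry out 1
  col 1: 8(8) + B(11) + 1 (carry in) = 20 → 4(4), carry out 1
  col 2: 4(4) + 7(7) + 1 (carry in) = 12 → C(12), carry out 0
  col 3: 0(0) + 0(0) + 0 (carry in) = 0 → 0(0), carry out 0
Reading digits MSB→LSB: 0C48
Strip leading zeros: C48
= 0xC48


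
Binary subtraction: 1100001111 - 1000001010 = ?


Align and subtract column by column (LSB to MSB, borrowing when needed):
  1100001111
- 1000001010
  ----------
  col 0: (1 - 0 borrow-in) - 0 → 1 - 0 = 1, borrow out 0
  col 1: (1 - 0 borrow-in) - 1 → 1 - 1 = 0, borrow out 0
  col 2: (1 - 0 borrow-in) - 0 → 1 - 0 = 1, borrow out 0
  col 3: (1 - 0 borrow-in) - 1 → 1 - 1 = 0, borrow out 0
  col 4: (0 - 0 borrow-in) - 0 → 0 - 0 = 0, borrow out 0
  col 5: (0 - 0 borrow-in) - 0 → 0 - 0 = 0, borrow out 0
  col 6: (0 - 0 borrow-in) - 0 → 0 - 0 = 0, borrow out 0
  col 7: (0 - 0 borrow-in) - 0 → 0 - 0 = 0, borrow out 0
  col 8: (1 - 0 borrow-in) - 0 → 1 - 0 = 1, borrow out 0
  col 9: (1 - 0 borrow-in) - 1 → 1 - 1 = 0, borrow out 0
Reading bits MSB→LSB: 0100000101
Strip leading zeros: 100000101
= 100000101


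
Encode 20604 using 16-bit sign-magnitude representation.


Sign bit: 0 (positive)
Magnitude: 20604 = 101000001111100
= 0101000001111100


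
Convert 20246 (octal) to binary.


Each octal digit → 3 binary bits:
  2 = 010
  0 = 000
  2 = 010
  4 = 100
  6 = 110
Concatenate: 010 000 010 100 110
= 010000010100110


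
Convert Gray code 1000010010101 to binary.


Gray code: 1000010010101
MSB stays the same: 1
Each subsequent bit = prev_binary XOR current_gray:
  B[1] = 1 XOR 0 = 1
  B[2] = 1 XOR 0 = 1
  B[3] = 1 XOR 0 = 1
  B[4] = 1 XOR 0 = 1
  B[5] = 1 XOR 1 = 0
  B[6] = 0 XOR 0 = 0
  B[7] = 0 XOR 0 = 0
  B[8] = 0 XOR 1 = 1
  B[9] = 1 XOR 0 = 1
  B[10] = 1 XOR 1 = 0
  B[11] = 0 XOR 0 = 0
  B[12] = 0 XOR 1 = 1
= 1111100011001 (7961 decimal)


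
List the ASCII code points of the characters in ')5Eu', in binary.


String: ')5Eu'  (4 characters)
Per-character ASCII lookup:
  ')': special character: ')' = 41 → 101001
  '5': digits start at 48: '5' = 48 + 5 = 53 → 110101
  'E': uppercase starts at 65: 'E' = 65 + 4 = 69 → 1000101
  'u': lowercase starts at 97: 'u' = 97 + 20 = 117 → 1110101
= 101001 110101 1000101 1110101


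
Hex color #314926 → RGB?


Hex: #314926
R = 31₁₆ = 49
G = 49₁₆ = 73
B = 26₁₆ = 38
= RGB(49, 73, 38)


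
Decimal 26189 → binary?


Divide by 2 repeatedly:
26189 ÷ 2 = 13094 remainder 1
13094 ÷ 2 = 6547 remainder 0
6547 ÷ 2 = 3273 remainder 1
3273 ÷ 2 = 1636 remainder 1
1636 ÷ 2 = 818 remainder 0
818 ÷ 2 = 409 remainder 0
409 ÷ 2 = 204 remainder 1
204 ÷ 2 = 102 remainder 0
102 ÷ 2 = 51 remainder 0
51 ÷ 2 = 25 remainder 1
25 ÷ 2 = 12 remainder 1
12 ÷ 2 = 6 remainder 0
6 ÷ 2 = 3 remainder 0
3 ÷ 2 = 1 remainder 1
1 ÷ 2 = 0 remainder 1
Reading remainders bottom-up:
= 110011001001101


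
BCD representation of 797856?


Each digit → 4-bit binary:
  7 → 0111
  9 → 1001
  7 → 0111
  8 → 1000
  5 → 0101
  6 → 0110
= 0111 1001 0111 1000 0101 0110


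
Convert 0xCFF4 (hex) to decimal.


Positional values:
Position 0: 4 × 16^0 = 4 × 1 = 4
Position 1: F × 16^1 = 15 × 16 = 240
Position 2: F × 16^2 = 15 × 256 = 3840
Position 3: C × 16^3 = 12 × 4096 = 49152
Sum = 4 + 240 + 3840 + 49152
= 53236


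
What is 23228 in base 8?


Divide by 8 repeatedly:
23228 ÷ 8 = 2903 remainder 4
2903 ÷ 8 = 362 remainder 7
362 ÷ 8 = 45 remainder 2
45 ÷ 8 = 5 remainder 5
5 ÷ 8 = 0 remainder 5
Reading remainders bottom-up:
= 0o55274


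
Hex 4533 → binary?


Each hex digit → 4 binary bits:
  4 = 0100
  5 = 0101
  3 = 0011
  3 = 0011
Concatenate: 0100 0101 0011 0011
= 0100010100110011


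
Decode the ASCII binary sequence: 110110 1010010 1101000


Codes (binary): 110110 1010010 1101000
Per-code ASCII lookup:
  110110 = 54  (range 48-57: digits, 54 - 48 = 6) → '6'
  1010010 = 82  (range 65-90: uppercase, 82 - 65 = 17) → 'R'
  1101000 = 104  (range 97-122: lowercase, 104 - 97 = 7) → 'h'
= '6Rh'


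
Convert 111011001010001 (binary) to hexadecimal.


Group into 4-bit nibbles: 0111011001010001
  0111 = 7
  0110 = 6
  0101 = 5
  0001 = 1
= 0x7651


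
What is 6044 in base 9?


Divide by 9 repeatedly:
6044 ÷ 9 = 671 remainder 5
671 ÷ 9 = 74 remainder 5
74 ÷ 9 = 8 remainder 2
8 ÷ 9 = 0 remainder 8
Reading remainders bottom-up:
= 8255


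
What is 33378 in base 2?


Divide by 2 repeatedly:
33378 ÷ 2 = 16689 remainder 0
16689 ÷ 2 = 8344 remainder 1
8344 ÷ 2 = 4172 remainder 0
4172 ÷ 2 = 2086 remainder 0
2086 ÷ 2 = 1043 remainder 0
1043 ÷ 2 = 521 remainder 1
521 ÷ 2 = 260 remainder 1
260 ÷ 2 = 130 remainder 0
130 ÷ 2 = 65 remainder 0
65 ÷ 2 = 32 remainder 1
32 ÷ 2 = 16 remainder 0
16 ÷ 2 = 8 remainder 0
8 ÷ 2 = 4 remainder 0
4 ÷ 2 = 2 remainder 0
2 ÷ 2 = 1 remainder 0
1 ÷ 2 = 0 remainder 1
Reading remainders bottom-up:
= 1000001001100010


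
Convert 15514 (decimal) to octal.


Divide by 8 repeatedly:
15514 ÷ 8 = 1939 remainder 2
1939 ÷ 8 = 242 remainder 3
242 ÷ 8 = 30 remainder 2
30 ÷ 8 = 3 remainder 6
3 ÷ 8 = 0 remainder 3
Reading remainders bottom-up:
= 0o36232


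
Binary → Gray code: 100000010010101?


Binary: 100000010010101
Gray code: G = B XOR (B >> 1)
B >> 1 = 010000001001010
100000010010101 XOR 010000001001010:
  1 XOR 0 = 1
  0 XOR 1 = 1
  0 XOR 0 = 0
  0 XOR 0 = 0
  0 XOR 0 = 0
  0 XOR 0 = 0
  0 XOR 0 = 0
  1 XOR 0 = 1
  0 XOR 1 = 1
  0 XOR 0 = 0
  1 XOR 0 = 1
  0 XOR 1 = 1
  1 XOR 0 = 1
  0 XOR 1 = 1
  1 XOR 0 = 1
= 110000011011111


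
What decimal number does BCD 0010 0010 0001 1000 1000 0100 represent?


Each 4-bit group → digit:
  0010 → 2
  0010 → 2
  0001 → 1
  1000 → 8
  1000 → 8
  0100 → 4
= 221884


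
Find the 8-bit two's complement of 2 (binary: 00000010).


Original: 00000010
Step 1 - Invert all bits: 11111101
Step 2 - Add 1: 11111101 + 1
= 11111110 (represents -2)


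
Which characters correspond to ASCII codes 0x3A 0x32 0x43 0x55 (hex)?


Codes (hex): 0x3A 0x32 0x43 0x55
Per-code ASCII lookup:
  0x3A = 58  (special character) → ':'
  0x32 = 50  (range 48-57: digits, 50 - 48 = 2) → '2'
  0x43 = 67  (range 65-90: uppercase, 67 - 65 = 2) → 'C'
  0x55 = 85  (range 65-90: uppercase, 85 - 65 = 20) → 'U'
= ':2CU'


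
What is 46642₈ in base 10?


Positional values:
Position 0: 2 × 8^0 = 2
Position 1: 4 × 8^1 = 32
Position 2: 6 × 8^2 = 384
Position 3: 6 × 8^3 = 3072
Position 4: 4 × 8^4 = 16384
Sum = 2 + 32 + 384 + 3072 + 16384
= 19874


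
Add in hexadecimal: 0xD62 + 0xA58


Align and add column by column (LSB to MSB, each column mod 16 with carry):
  0D62
+ 0A58
  ----
  col 0: 2(2) + 8(8) + 0 (carry in) = 10 → A(10), carry out 0
  col 1: 6(6) + 5(5) + 0 (carry in) = 11 → B(11), carry out 0
  col 2: D(13) + A(10) + 0 (carry in) = 23 → 7(7), carry out 1
  col 3: 0(0) + 0(0) + 1 (carry in) = 1 → 1(1), carry out 0
Reading digits MSB→LSB: 17BA
Strip leading zeros: 17BA
= 0x17BA


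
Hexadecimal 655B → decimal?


Positional values:
Position 0: B × 16^0 = 11 × 1 = 11
Position 1: 5 × 16^1 = 5 × 16 = 80
Position 2: 5 × 16^2 = 5 × 256 = 1280
Position 3: 6 × 16^3 = 6 × 4096 = 24576
Sum = 11 + 80 + 1280 + 24576
= 25947


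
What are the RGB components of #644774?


Hex: #644774
R = 64₁₆ = 100
G = 47₁₆ = 71
B = 74₁₆ = 116
= RGB(100, 71, 116)


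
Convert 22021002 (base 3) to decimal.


Positional values (base 3):
  2 × 3^0 = 2 × 1 = 2
  0 × 3^1 = 0 × 3 = 0
  0 × 3^2 = 0 × 9 = 0
  1 × 3^3 = 1 × 27 = 27
  2 × 3^4 = 2 × 81 = 162
  0 × 3^5 = 0 × 243 = 0
  2 × 3^6 = 2 × 729 = 1458
  2 × 3^7 = 2 × 2187 = 4374
Sum = 2 + 0 + 0 + 27 + 162 + 0 + 1458 + 4374
= 6023


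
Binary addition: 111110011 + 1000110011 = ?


Align and add column by column (LSB to MSB, carry propagating):
  00111110011
+ 01000110011
  -----------
  col 0: 1 + 1 + 0 (carry in) = 2 → bit 0, carry out 1
  col 1: 1 + 1 + 1 (carry in) = 3 → bit 1, carry out 1
  col 2: 0 + 0 + 1 (carry in) = 1 → bit 1, carry out 0
  col 3: 0 + 0 + 0 (carry in) = 0 → bit 0, carry out 0
  col 4: 1 + 1 + 0 (carry in) = 2 → bit 0, carry out 1
  col 5: 1 + 1 + 1 (carry in) = 3 → bit 1, carry out 1
  col 6: 1 + 0 + 1 (carry in) = 2 → bit 0, carry out 1
  col 7: 1 + 0 + 1 (carry in) = 2 → bit 0, carry out 1
  col 8: 1 + 0 + 1 (carry in) = 2 → bit 0, carry out 1
  col 9: 0 + 1 + 1 (carry in) = 2 → bit 0, carry out 1
  col 10: 0 + 0 + 1 (carry in) = 1 → bit 1, carry out 0
Reading bits MSB→LSB: 10000100110
Strip leading zeros: 10000100110
= 10000100110


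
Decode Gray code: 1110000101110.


Gray code: 1110000101110
MSB stays the same: 1
Each subsequent bit = prev_binary XOR current_gray:
  B[1] = 1 XOR 1 = 0
  B[2] = 0 XOR 1 = 1
  B[3] = 1 XOR 0 = 1
  B[4] = 1 XOR 0 = 1
  B[5] = 1 XOR 0 = 1
  B[6] = 1 XOR 0 = 1
  B[7] = 1 XOR 1 = 0
  B[8] = 0 XOR 0 = 0
  B[9] = 0 XOR 1 = 1
  B[10] = 1 XOR 1 = 0
  B[11] = 0 XOR 1 = 1
  B[12] = 1 XOR 0 = 1
= 1011111001011 (6091 decimal)


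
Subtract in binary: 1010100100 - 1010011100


Align and subtract column by column (LSB to MSB, borrowing when needed):
  1010100100
- 1010011100
  ----------
  col 0: (0 - 0 borrow-in) - 0 → 0 - 0 = 0, borrow out 0
  col 1: (0 - 0 borrow-in) - 0 → 0 - 0 = 0, borrow out 0
  col 2: (1 - 0 borrow-in) - 1 → 1 - 1 = 0, borrow out 0
  col 3: (0 - 0 borrow-in) - 1 → borrow from next column: (0+2) - 1 = 1, borrow out 1
  col 4: (0 - 1 borrow-in) - 1 → borrow from next column: (-1+2) - 1 = 0, borrow out 1
  col 5: (1 - 1 borrow-in) - 0 → 0 - 0 = 0, borrow out 0
  col 6: (0 - 0 borrow-in) - 0 → 0 - 0 = 0, borrow out 0
  col 7: (1 - 0 borrow-in) - 1 → 1 - 1 = 0, borrow out 0
  col 8: (0 - 0 borrow-in) - 0 → 0 - 0 = 0, borrow out 0
  col 9: (1 - 0 borrow-in) - 1 → 1 - 1 = 0, borrow out 0
Reading bits MSB→LSB: 0000001000
Strip leading zeros: 1000
= 1000


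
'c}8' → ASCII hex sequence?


String: 'c}8'  (3 characters)
Per-character ASCII lookup:
  'c': lowercase starts at 97: 'c' = 97 + 2 = 99 → 0x63
  '}': special character: '}' = 125 → 0x7D
  '8': digits start at 48: '8' = 48 + 8 = 56 → 0x38
= 0x63 0x7D 0x38


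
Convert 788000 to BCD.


Each digit → 4-bit binary:
  7 → 0111
  8 → 1000
  8 → 1000
  0 → 0000
  0 → 0000
  0 → 0000
= 0111 1000 1000 0000 0000 0000


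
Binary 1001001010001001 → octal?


Group into 3-bit groups: 001001001010001001
  001 = 1
  001 = 1
  001 = 1
  010 = 2
  001 = 1
  001 = 1
= 0o111211


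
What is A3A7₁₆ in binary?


Each hex digit → 4 binary bits:
  A = 1010
  3 = 0011
  A = 1010
  7 = 0111
Concatenate: 1010 0011 1010 0111
= 1010001110100111


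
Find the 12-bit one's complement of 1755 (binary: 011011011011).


Original: 011011011011
Invert all bits:
  bit 0: 0 → 1
  bit 1: 1 → 0
  bit 2: 1 → 0
  bit 3: 0 → 1
  bit 4: 1 → 0
  bit 5: 1 → 0
  bit 6: 0 → 1
  bit 7: 1 → 0
  bit 8: 1 → 0
  bit 9: 0 → 1
  bit 10: 1 → 0
  bit 11: 1 → 0
= 100100100100


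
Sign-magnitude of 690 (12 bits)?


Sign bit: 0 (positive)
Magnitude: 690 = 01010110010
= 001010110010


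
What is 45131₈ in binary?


Each octal digit → 3 binary bits:
  4 = 100
  5 = 101
  1 = 001
  3 = 011
  1 = 001
Concatenate: 100 101 001 011 001
= 100101001011001


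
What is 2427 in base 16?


Divide by 16 repeatedly:
2427 ÷ 16 = 151 remainder 11 (B)
151 ÷ 16 = 9 remainder 7 (7)
9 ÷ 16 = 0 remainder 9 (9)
Reading remainders bottom-up:
= 0x97B


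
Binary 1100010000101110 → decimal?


Positional values:
Bit 1: 1 × 2^1 = 2
Bit 2: 1 × 2^2 = 4
Bit 3: 1 × 2^3 = 8
Bit 5: 1 × 2^5 = 32
Bit 10: 1 × 2^10 = 1024
Bit 14: 1 × 2^14 = 16384
Bit 15: 1 × 2^15 = 32768
Sum = 2 + 4 + 8 + 32 + 1024 + 16384 + 32768
= 50222


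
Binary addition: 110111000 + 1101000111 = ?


Align and add column by column (LSB to MSB, carry propagating):
  00110111000
+ 01101000111
  -----------
  col 0: 0 + 1 + 0 (carry in) = 1 → bit 1, carry out 0
  col 1: 0 + 1 + 0 (carry in) = 1 → bit 1, carry out 0
  col 2: 0 + 1 + 0 (carry in) = 1 → bit 1, carry out 0
  col 3: 1 + 0 + 0 (carry in) = 1 → bit 1, carry out 0
  col 4: 1 + 0 + 0 (carry in) = 1 → bit 1, carry out 0
  col 5: 1 + 0 + 0 (carry in) = 1 → bit 1, carry out 0
  col 6: 0 + 1 + 0 (carry in) = 1 → bit 1, carry out 0
  col 7: 1 + 0 + 0 (carry in) = 1 → bit 1, carry out 0
  col 8: 1 + 1 + 0 (carry in) = 2 → bit 0, carry out 1
  col 9: 0 + 1 + 1 (carry in) = 2 → bit 0, carry out 1
  col 10: 0 + 0 + 1 (carry in) = 1 → bit 1, carry out 0
Reading bits MSB→LSB: 10011111111
Strip leading zeros: 10011111111
= 10011111111


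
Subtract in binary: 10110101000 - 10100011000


Align and subtract column by column (LSB to MSB, borrowing when needed):
  10110101000
- 10100011000
  -----------
  col 0: (0 - 0 borrow-in) - 0 → 0 - 0 = 0, borrow out 0
  col 1: (0 - 0 borrow-in) - 0 → 0 - 0 = 0, borrow out 0
  col 2: (0 - 0 borrow-in) - 0 → 0 - 0 = 0, borrow out 0
  col 3: (1 - 0 borrow-in) - 1 → 1 - 1 = 0, borrow out 0
  col 4: (0 - 0 borrow-in) - 1 → borrow from next column: (0+2) - 1 = 1, borrow out 1
  col 5: (1 - 1 borrow-in) - 0 → 0 - 0 = 0, borrow out 0
  col 6: (0 - 0 borrow-in) - 0 → 0 - 0 = 0, borrow out 0
  col 7: (1 - 0 borrow-in) - 0 → 1 - 0 = 1, borrow out 0
  col 8: (1 - 0 borrow-in) - 1 → 1 - 1 = 0, borrow out 0
  col 9: (0 - 0 borrow-in) - 0 → 0 - 0 = 0, borrow out 0
  col 10: (1 - 0 borrow-in) - 1 → 1 - 1 = 0, borrow out 0
Reading bits MSB→LSB: 00010010000
Strip leading zeros: 10010000
= 10010000


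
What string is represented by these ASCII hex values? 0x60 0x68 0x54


Codes (hex): 0x60 0x68 0x54
Per-code ASCII lookup:
  0x60 = 96  (special character) → '`'
  0x68 = 104  (range 97-122: lowercase, 104 - 97 = 7) → 'h'
  0x54 = 84  (range 65-90: uppercase, 84 - 65 = 19) → 'T'
= '`hT'


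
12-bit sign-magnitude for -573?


Sign bit: 1 (negative)
Magnitude: 573 = 01000111101
= 101000111101


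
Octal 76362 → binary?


Each octal digit → 3 binary bits:
  7 = 111
  6 = 110
  3 = 011
  6 = 110
  2 = 010
Concatenate: 111 110 011 110 010
= 111110011110010


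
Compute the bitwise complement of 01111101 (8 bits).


Original: 01111101
Invert all bits:
  bit 0: 0 → 1
  bit 1: 1 → 0
  bit 2: 1 → 0
  bit 3: 1 → 0
  bit 4: 1 → 0
  bit 5: 1 → 0
  bit 6: 0 → 1
  bit 7: 1 → 0
= 10000010


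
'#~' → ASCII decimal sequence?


String: '#~'  (2 characters)
Per-character ASCII lookup:
  '#': special character: '#' = 35
  '~': special character: '~' = 126
= 35 126


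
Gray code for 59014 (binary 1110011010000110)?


Binary: 1110011010000110
Gray code: G = B XOR (B >> 1)
B >> 1 = 0111001101000011
1110011010000110 XOR 0111001101000011:
  1 XOR 0 = 1
  1 XOR 1 = 0
  1 XOR 1 = 0
  0 XOR 1 = 1
  0 XOR 0 = 0
  1 XOR 0 = 1
  1 XOR 1 = 0
  0 XOR 1 = 1
  1 XOR 0 = 1
  0 XOR 1 = 1
  0 XOR 0 = 0
  0 XOR 0 = 0
  0 XOR 0 = 0
  1 XOR 0 = 1
  1 XOR 1 = 0
  0 XOR 1 = 1
= 1001010111000101


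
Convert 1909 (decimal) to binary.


Divide by 2 repeatedly:
1909 ÷ 2 = 954 remainder 1
954 ÷ 2 = 477 remainder 0
477 ÷ 2 = 238 remainder 1
238 ÷ 2 = 119 remainder 0
119 ÷ 2 = 59 remainder 1
59 ÷ 2 = 29 remainder 1
29 ÷ 2 = 14 remainder 1
14 ÷ 2 = 7 remainder 0
7 ÷ 2 = 3 remainder 1
3 ÷ 2 = 1 remainder 1
1 ÷ 2 = 0 remainder 1
Reading remainders bottom-up:
= 11101110101


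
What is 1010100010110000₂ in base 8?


Group into 3-bit groups: 001010100010110000
  001 = 1
  010 = 2
  100 = 4
  010 = 2
  110 = 6
  000 = 0
= 0o124260


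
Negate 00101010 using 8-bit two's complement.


Original: 00101010
Step 1 - Invert all bits: 11010101
Step 2 - Add 1: 11010101 + 1
= 11010110 (represents -42)


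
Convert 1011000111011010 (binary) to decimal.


Positional values:
Bit 1: 1 × 2^1 = 2
Bit 3: 1 × 2^3 = 8
Bit 4: 1 × 2^4 = 16
Bit 6: 1 × 2^6 = 64
Bit 7: 1 × 2^7 = 128
Bit 8: 1 × 2^8 = 256
Bit 12: 1 × 2^12 = 4096
Bit 13: 1 × 2^13 = 8192
Bit 15: 1 × 2^15 = 32768
Sum = 2 + 8 + 16 + 64 + 128 + 256 + 4096 + 8192 + 32768
= 45530


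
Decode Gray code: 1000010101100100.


Gray code: 1000010101100100
MSB stays the same: 1
Each subsequent bit = prev_binary XOR current_gray:
  B[1] = 1 XOR 0 = 1
  B[2] = 1 XOR 0 = 1
  B[3] = 1 XOR 0 = 1
  B[4] = 1 XOR 0 = 1
  B[5] = 1 XOR 1 = 0
  B[6] = 0 XOR 0 = 0
  B[7] = 0 XOR 1 = 1
  B[8] = 1 XOR 0 = 1
  B[9] = 1 XOR 1 = 0
  B[10] = 0 XOR 1 = 1
  B[11] = 1 XOR 0 = 1
  B[12] = 1 XOR 0 = 1
  B[13] = 1 XOR 1 = 0
  B[14] = 0 XOR 0 = 0
  B[15] = 0 XOR 0 = 0
= 1111100110111000 (63928 decimal)


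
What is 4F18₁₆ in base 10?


Positional values:
Position 0: 8 × 16^0 = 8 × 1 = 8
Position 1: 1 × 16^1 = 1 × 16 = 16
Position 2: F × 16^2 = 15 × 256 = 3840
Position 3: 4 × 16^3 = 4 × 4096 = 16384
Sum = 8 + 16 + 3840 + 16384
= 20248


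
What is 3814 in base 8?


Divide by 8 repeatedly:
3814 ÷ 8 = 476 remainder 6
476 ÷ 8 = 59 remainder 4
59 ÷ 8 = 7 remainder 3
7 ÷ 8 = 0 remainder 7
Reading remainders bottom-up:
= 0o7346


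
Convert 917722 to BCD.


Each digit → 4-bit binary:
  9 → 1001
  1 → 0001
  7 → 0111
  7 → 0111
  2 → 0010
  2 → 0010
= 1001 0001 0111 0111 0010 0010


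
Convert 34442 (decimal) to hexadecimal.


Divide by 16 repeatedly:
34442 ÷ 16 = 2152 remainder 10 (A)
2152 ÷ 16 = 134 remainder 8 (8)
134 ÷ 16 = 8 remainder 6 (6)
8 ÷ 16 = 0 remainder 8 (8)
Reading remainders bottom-up:
= 0x868A


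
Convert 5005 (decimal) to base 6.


Divide by 6 repeatedly:
5005 ÷ 6 = 834 remainder 1
834 ÷ 6 = 139 remainder 0
139 ÷ 6 = 23 remainder 1
23 ÷ 6 = 3 remainder 5
3 ÷ 6 = 0 remainder 3
Reading remainders bottom-up:
= 35101


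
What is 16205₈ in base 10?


Positional values:
Position 0: 5 × 8^0 = 5
Position 1: 0 × 8^1 = 0
Position 2: 2 × 8^2 = 128
Position 3: 6 × 8^3 = 3072
Position 4: 1 × 8^4 = 4096
Sum = 5 + 0 + 128 + 3072 + 4096
= 7301


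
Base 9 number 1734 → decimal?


Positional values (base 9):
  4 × 9^0 = 4 × 1 = 4
  3 × 9^1 = 3 × 9 = 27
  7 × 9^2 = 7 × 81 = 567
  1 × 9^3 = 1 × 729 = 729
Sum = 4 + 27 + 567 + 729
= 1327


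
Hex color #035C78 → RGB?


Hex: #035C78
R = 03₁₆ = 3
G = 5C₁₆ = 92
B = 78₁₆ = 120
= RGB(3, 92, 120)


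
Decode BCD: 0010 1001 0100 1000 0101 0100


Each 4-bit group → digit:
  0010 → 2
  1001 → 9
  0100 → 4
  1000 → 8
  0101 → 5
  0100 → 4
= 294854


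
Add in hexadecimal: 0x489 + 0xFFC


Align and add column by column (LSB to MSB, each column mod 16 with carry):
  0489
+ 0FFC
  ----
  col 0: 9(9) + C(12) + 0 (carry in) = 21 → 5(5), carry out 1
  col 1: 8(8) + F(15) + 1 (carry in) = 24 → 8(8), carry out 1
  col 2: 4(4) + F(15) + 1 (carry in) = 20 → 4(4), carry out 1
  col 3: 0(0) + 0(0) + 1 (carry in) = 1 → 1(1), carry out 0
Reading digits MSB→LSB: 1485
Strip leading zeros: 1485
= 0x1485


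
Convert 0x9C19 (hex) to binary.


Each hex digit → 4 binary bits:
  9 = 1001
  C = 1100
  1 = 0001
  9 = 1001
Concatenate: 1001 1100 0001 1001
= 1001110000011001


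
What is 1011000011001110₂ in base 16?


Group into 4-bit nibbles: 1011000011001110
  1011 = B
  0000 = 0
  1100 = C
  1110 = E
= 0xB0CE


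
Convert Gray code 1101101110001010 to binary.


Gray code: 1101101110001010
MSB stays the same: 1
Each subsequent bit = prev_binary XOR current_gray:
  B[1] = 1 XOR 1 = 0
  B[2] = 0 XOR 0 = 0
  B[3] = 0 XOR 1 = 1
  B[4] = 1 XOR 1 = 0
  B[5] = 0 XOR 0 = 0
  B[6] = 0 XOR 1 = 1
  B[7] = 1 XOR 1 = 0
  B[8] = 0 XOR 1 = 1
  B[9] = 1 XOR 0 = 1
  B[10] = 1 XOR 0 = 1
  B[11] = 1 XOR 0 = 1
  B[12] = 1 XOR 1 = 0
  B[13] = 0 XOR 0 = 0
  B[14] = 0 XOR 1 = 1
  B[15] = 1 XOR 0 = 1
= 1001001011110011 (37619 decimal)


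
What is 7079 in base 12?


Divide by 12 repeatedly:
7079 ÷ 12 = 589 remainder 11
589 ÷ 12 = 49 remainder 1
49 ÷ 12 = 4 remainder 1
4 ÷ 12 = 0 remainder 4
Reading remainders bottom-up:
= 411B


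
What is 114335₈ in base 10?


Positional values:
Position 0: 5 × 8^0 = 5
Position 1: 3 × 8^1 = 24
Position 2: 3 × 8^2 = 192
Position 3: 4 × 8^3 = 2048
Position 4: 1 × 8^4 = 4096
Position 5: 1 × 8^5 = 32768
Sum = 5 + 24 + 192 + 2048 + 4096 + 32768
= 39133


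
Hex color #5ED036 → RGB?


Hex: #5ED036
R = 5E₁₆ = 94
G = D0₁₆ = 208
B = 36₁₆ = 54
= RGB(94, 208, 54)


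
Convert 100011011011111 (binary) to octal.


Group into 3-bit groups: 100011011011111
  100 = 4
  011 = 3
  011 = 3
  011 = 3
  111 = 7
= 0o43337


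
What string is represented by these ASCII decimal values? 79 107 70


Codes (decimal): 79 107 70
Per-code ASCII lookup:
  79  (range 65-90: uppercase, 79 - 65 = 14) → 'O'
  107  (range 97-122: lowercase, 107 - 97 = 10) → 'k'
  70  (range 65-90: uppercase, 70 - 65 = 5) → 'F'
= 'OkF'


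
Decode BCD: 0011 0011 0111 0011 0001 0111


Each 4-bit group → digit:
  0011 → 3
  0011 → 3
  0111 → 7
  0011 → 3
  0001 → 1
  0111 → 7
= 337317


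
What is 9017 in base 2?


Divide by 2 repeatedly:
9017 ÷ 2 = 4508 remainder 1
4508 ÷ 2 = 2254 remainder 0
2254 ÷ 2 = 1127 remainder 0
1127 ÷ 2 = 563 remainder 1
563 ÷ 2 = 281 remainder 1
281 ÷ 2 = 140 remainder 1
140 ÷ 2 = 70 remainder 0
70 ÷ 2 = 35 remainder 0
35 ÷ 2 = 17 remainder 1
17 ÷ 2 = 8 remainder 1
8 ÷ 2 = 4 remainder 0
4 ÷ 2 = 2 remainder 0
2 ÷ 2 = 1 remainder 0
1 ÷ 2 = 0 remainder 1
Reading remainders bottom-up:
= 10001100111001


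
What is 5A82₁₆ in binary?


Each hex digit → 4 binary bits:
  5 = 0101
  A = 1010
  8 = 1000
  2 = 0010
Concatenate: 0101 1010 1000 0010
= 0101101010000010


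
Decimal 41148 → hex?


Divide by 16 repeatedly:
41148 ÷ 16 = 2571 remainder 12 (C)
2571 ÷ 16 = 160 remainder 11 (B)
160 ÷ 16 = 10 remainder 0 (0)
10 ÷ 16 = 0 remainder 10 (A)
Reading remainders bottom-up:
= 0xA0BC


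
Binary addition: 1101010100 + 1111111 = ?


Align and add column by column (LSB to MSB, carry propagating):
  01101010100
+ 00001111111
  -----------
  col 0: 0 + 1 + 0 (carry in) = 1 → bit 1, carry out 0
  col 1: 0 + 1 + 0 (carry in) = 1 → bit 1, carry out 0
  col 2: 1 + 1 + 0 (carry in) = 2 → bit 0, carry out 1
  col 3: 0 + 1 + 1 (carry in) = 2 → bit 0, carry out 1
  col 4: 1 + 1 + 1 (carry in) = 3 → bit 1, carry out 1
  col 5: 0 + 1 + 1 (carry in) = 2 → bit 0, carry out 1
  col 6: 1 + 1 + 1 (carry in) = 3 → bit 1, carry out 1
  col 7: 0 + 0 + 1 (carry in) = 1 → bit 1, carry out 0
  col 8: 1 + 0 + 0 (carry in) = 1 → bit 1, carry out 0
  col 9: 1 + 0 + 0 (carry in) = 1 → bit 1, carry out 0
  col 10: 0 + 0 + 0 (carry in) = 0 → bit 0, carry out 0
Reading bits MSB→LSB: 01111010011
Strip leading zeros: 1111010011
= 1111010011


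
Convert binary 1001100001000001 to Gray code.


Binary: 1001100001000001
Gray code: G = B XOR (B >> 1)
B >> 1 = 0100110000100000
1001100001000001 XOR 0100110000100000:
  1 XOR 0 = 1
  0 XOR 1 = 1
  0 XOR 0 = 0
  1 XOR 0 = 1
  1 XOR 1 = 0
  0 XOR 1 = 1
  0 XOR 0 = 0
  0 XOR 0 = 0
  0 XOR 0 = 0
  1 XOR 0 = 1
  0 XOR 1 = 1
  0 XOR 0 = 0
  0 XOR 0 = 0
  0 XOR 0 = 0
  0 XOR 0 = 0
  1 XOR 0 = 1
= 1101010001100001


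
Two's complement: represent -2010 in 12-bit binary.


Original: 011111011010
Step 1 - Invert all bits: 100000100101
Step 2 - Add 1: 100000100101 + 1
= 100000100110 (represents -2010)


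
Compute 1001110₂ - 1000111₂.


Align and subtract column by column (LSB to MSB, borrowing when needed):
  1001110
- 1000111
  -------
  col 0: (0 - 0 borrow-in) - 1 → borrow from next column: (0+2) - 1 = 1, borrow out 1
  col 1: (1 - 1 borrow-in) - 1 → borrow from next column: (0+2) - 1 = 1, borrow out 1
  col 2: (1 - 1 borrow-in) - 1 → borrow from next column: (0+2) - 1 = 1, borrow out 1
  col 3: (1 - 1 borrow-in) - 0 → 0 - 0 = 0, borrow out 0
  col 4: (0 - 0 borrow-in) - 0 → 0 - 0 = 0, borrow out 0
  col 5: (0 - 0 borrow-in) - 0 → 0 - 0 = 0, borrow out 0
  col 6: (1 - 0 borrow-in) - 1 → 1 - 1 = 0, borrow out 0
Reading bits MSB→LSB: 0000111
Strip leading zeros: 111
= 111


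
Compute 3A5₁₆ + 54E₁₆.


Align and add column by column (LSB to MSB, each column mod 16 with carry):
  03A5
+ 054E
  ----
  col 0: 5(5) + E(14) + 0 (carry in) = 19 → 3(3), carry out 1
  col 1: A(10) + 4(4) + 1 (carry in) = 15 → F(15), carry out 0
  col 2: 3(3) + 5(5) + 0 (carry in) = 8 → 8(8), carry out 0
  col 3: 0(0) + 0(0) + 0 (carry in) = 0 → 0(0), carry out 0
Reading digits MSB→LSB: 08F3
Strip leading zeros: 8F3
= 0x8F3


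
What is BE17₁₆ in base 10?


Positional values:
Position 0: 7 × 16^0 = 7 × 1 = 7
Position 1: 1 × 16^1 = 1 × 16 = 16
Position 2: E × 16^2 = 14 × 256 = 3584
Position 3: B × 16^3 = 11 × 4096 = 45056
Sum = 7 + 16 + 3584 + 45056
= 48663


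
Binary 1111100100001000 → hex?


Group into 4-bit nibbles: 1111100100001000
  1111 = F
  1001 = 9
  0000 = 0
  1000 = 8
= 0xF908


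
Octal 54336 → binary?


Each octal digit → 3 binary bits:
  5 = 101
  4 = 100
  3 = 011
  3 = 011
  6 = 110
Concatenate: 101 100 011 011 110
= 101100011011110


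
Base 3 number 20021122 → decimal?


Positional values (base 3):
  2 × 3^0 = 2 × 1 = 2
  2 × 3^1 = 2 × 3 = 6
  1 × 3^2 = 1 × 9 = 9
  1 × 3^3 = 1 × 27 = 27
  2 × 3^4 = 2 × 81 = 162
  0 × 3^5 = 0 × 243 = 0
  0 × 3^6 = 0 × 729 = 0
  2 × 3^7 = 2 × 2187 = 4374
Sum = 2 + 6 + 9 + 27 + 162 + 0 + 0 + 4374
= 4580


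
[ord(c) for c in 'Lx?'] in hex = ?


String: 'Lx?'  (3 characters)
Per-character ASCII lookup:
  'L': uppercase starts at 65: 'L' = 65 + 11 = 76 → 0x4C
  'x': lowercase starts at 97: 'x' = 97 + 23 = 120 → 0x78
  '?': special character: '?' = 63 → 0x3F
= 0x4C 0x78 0x3F


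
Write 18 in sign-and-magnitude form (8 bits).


Sign bit: 0 (positive)
Magnitude: 18 = 0010010
= 00010010


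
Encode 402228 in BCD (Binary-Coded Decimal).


Each digit → 4-bit binary:
  4 → 0100
  0 → 0000
  2 → 0010
  2 → 0010
  2 → 0010
  8 → 1000
= 0100 0000 0010 0010 0010 1000


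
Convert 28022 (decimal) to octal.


Divide by 8 repeatedly:
28022 ÷ 8 = 3502 remainder 6
3502 ÷ 8 = 437 remainder 6
437 ÷ 8 = 54 remainder 5
54 ÷ 8 = 6 remainder 6
6 ÷ 8 = 0 remainder 6
Reading remainders bottom-up:
= 0o66566


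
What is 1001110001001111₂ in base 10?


Positional values:
Bit 0: 1 × 2^0 = 1
Bit 1: 1 × 2^1 = 2
Bit 2: 1 × 2^2 = 4
Bit 3: 1 × 2^3 = 8
Bit 6: 1 × 2^6 = 64
Bit 10: 1 × 2^10 = 1024
Bit 11: 1 × 2^11 = 2048
Bit 12: 1 × 2^12 = 4096
Bit 15: 1 × 2^15 = 32768
Sum = 1 + 2 + 4 + 8 + 64 + 1024 + 2048 + 4096 + 32768
= 40015


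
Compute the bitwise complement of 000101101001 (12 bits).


Original: 000101101001
Invert all bits:
  bit 0: 0 → 1
  bit 1: 0 → 1
  bit 2: 0 → 1
  bit 3: 1 → 0
  bit 4: 0 → 1
  bit 5: 1 → 0
  bit 6: 1 → 0
  bit 7: 0 → 1
  bit 8: 1 → 0
  bit 9: 0 → 1
  bit 10: 0 → 1
  bit 11: 1 → 0
= 111010010110


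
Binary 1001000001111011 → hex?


Group into 4-bit nibbles: 1001000001111011
  1001 = 9
  0000 = 0
  0111 = 7
  1011 = B
= 0x907B


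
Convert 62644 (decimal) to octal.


Divide by 8 repeatedly:
62644 ÷ 8 = 7830 remainder 4
7830 ÷ 8 = 978 remainder 6
978 ÷ 8 = 122 remainder 2
122 ÷ 8 = 15 remainder 2
15 ÷ 8 = 1 remainder 7
1 ÷ 8 = 0 remainder 1
Reading remainders bottom-up:
= 0o172264


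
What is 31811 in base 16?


Divide by 16 repeatedly:
31811 ÷ 16 = 1988 remainder 3 (3)
1988 ÷ 16 = 124 remainder 4 (4)
124 ÷ 16 = 7 remainder 12 (C)
7 ÷ 16 = 0 remainder 7 (7)
Reading remainders bottom-up:
= 0x7C43


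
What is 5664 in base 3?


Divide by 3 repeatedly:
5664 ÷ 3 = 1888 remainder 0
1888 ÷ 3 = 629 remainder 1
629 ÷ 3 = 209 remainder 2
209 ÷ 3 = 69 remainder 2
69 ÷ 3 = 23 remainder 0
23 ÷ 3 = 7 remainder 2
7 ÷ 3 = 2 remainder 1
2 ÷ 3 = 0 remainder 2
Reading remainders bottom-up:
= 21202210


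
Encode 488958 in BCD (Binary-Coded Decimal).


Each digit → 4-bit binary:
  4 → 0100
  8 → 1000
  8 → 1000
  9 → 1001
  5 → 0101
  8 → 1000
= 0100 1000 1000 1001 0101 1000


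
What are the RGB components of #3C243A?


Hex: #3C243A
R = 3C₁₆ = 60
G = 24₁₆ = 36
B = 3A₁₆ = 58
= RGB(60, 36, 58)


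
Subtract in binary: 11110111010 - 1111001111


Align and subtract column by column (LSB to MSB, borrowing when needed):
  11110111010
- 01111001111
  -----------
  col 0: (0 - 0 borrow-in) - 1 → borrow from next column: (0+2) - 1 = 1, borrow out 1
  col 1: (1 - 1 borrow-in) - 1 → borrow from next column: (0+2) - 1 = 1, borrow out 1
  col 2: (0 - 1 borrow-in) - 1 → borrow from next column: (-1+2) - 1 = 0, borrow out 1
  col 3: (1 - 1 borrow-in) - 1 → borrow from next column: (0+2) - 1 = 1, borrow out 1
  col 4: (1 - 1 borrow-in) - 0 → 0 - 0 = 0, borrow out 0
  col 5: (1 - 0 borrow-in) - 0 → 1 - 0 = 1, borrow out 0
  col 6: (0 - 0 borrow-in) - 1 → borrow from next column: (0+2) - 1 = 1, borrow out 1
  col 7: (1 - 1 borrow-in) - 1 → borrow from next column: (0+2) - 1 = 1, borrow out 1
  col 8: (1 - 1 borrow-in) - 1 → borrow from next column: (0+2) - 1 = 1, borrow out 1
  col 9: (1 - 1 borrow-in) - 1 → borrow from next column: (0+2) - 1 = 1, borrow out 1
  col 10: (1 - 1 borrow-in) - 0 → 0 - 0 = 0, borrow out 0
Reading bits MSB→LSB: 01111101011
Strip leading zeros: 1111101011
= 1111101011


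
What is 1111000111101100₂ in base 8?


Group into 3-bit groups: 001111000111101100
  001 = 1
  111 = 7
  000 = 0
  111 = 7
  101 = 5
  100 = 4
= 0o170754


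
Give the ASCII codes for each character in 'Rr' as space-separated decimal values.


String: 'Rr'  (2 characters)
Per-character ASCII lookup:
  'R': uppercase starts at 65: 'R' = 65 + 17 = 82
  'r': lowercase starts at 97: 'r' = 97 + 17 = 114
= 82 114


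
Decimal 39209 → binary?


Divide by 2 repeatedly:
39209 ÷ 2 = 19604 remainder 1
19604 ÷ 2 = 9802 remainder 0
9802 ÷ 2 = 4901 remainder 0
4901 ÷ 2 = 2450 remainder 1
2450 ÷ 2 = 1225 remainder 0
1225 ÷ 2 = 612 remainder 1
612 ÷ 2 = 306 remainder 0
306 ÷ 2 = 153 remainder 0
153 ÷ 2 = 76 remainder 1
76 ÷ 2 = 38 remainder 0
38 ÷ 2 = 19 remainder 0
19 ÷ 2 = 9 remainder 1
9 ÷ 2 = 4 remainder 1
4 ÷ 2 = 2 remainder 0
2 ÷ 2 = 1 remainder 0
1 ÷ 2 = 0 remainder 1
Reading remainders bottom-up:
= 1001100100101001


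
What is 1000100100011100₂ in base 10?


Positional values:
Bit 2: 1 × 2^2 = 4
Bit 3: 1 × 2^3 = 8
Bit 4: 1 × 2^4 = 16
Bit 8: 1 × 2^8 = 256
Bit 11: 1 × 2^11 = 2048
Bit 15: 1 × 2^15 = 32768
Sum = 4 + 8 + 16 + 256 + 2048 + 32768
= 35100


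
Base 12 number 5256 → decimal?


Positional values (base 12):
  6 × 12^0 = 6 × 1 = 6
  5 × 12^1 = 5 × 12 = 60
  2 × 12^2 = 2 × 144 = 288
  5 × 12^3 = 5 × 1728 = 8640
Sum = 6 + 60 + 288 + 8640
= 8994


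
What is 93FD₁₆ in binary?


Each hex digit → 4 binary bits:
  9 = 1001
  3 = 0011
  F = 1111
  D = 1101
Concatenate: 1001 0011 1111 1101
= 1001001111111101


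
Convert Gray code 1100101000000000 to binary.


Gray code: 1100101000000000
MSB stays the same: 1
Each subsequent bit = prev_binary XOR current_gray:
  B[1] = 1 XOR 1 = 0
  B[2] = 0 XOR 0 = 0
  B[3] = 0 XOR 0 = 0
  B[4] = 0 XOR 1 = 1
  B[5] = 1 XOR 0 = 1
  B[6] = 1 XOR 1 = 0
  B[7] = 0 XOR 0 = 0
  B[8] = 0 XOR 0 = 0
  B[9] = 0 XOR 0 = 0
  B[10] = 0 XOR 0 = 0
  B[11] = 0 XOR 0 = 0
  B[12] = 0 XOR 0 = 0
  B[13] = 0 XOR 0 = 0
  B[14] = 0 XOR 0 = 0
  B[15] = 0 XOR 0 = 0
= 1000110000000000 (35840 decimal)


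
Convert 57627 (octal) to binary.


Each octal digit → 3 binary bits:
  5 = 101
  7 = 111
  6 = 110
  2 = 010
  7 = 111
Concatenate: 101 111 110 010 111
= 101111110010111


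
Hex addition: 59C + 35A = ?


Align and add column by column (LSB to MSB, each column mod 16 with carry):
  059C
+ 035A
  ----
  col 0: C(12) + A(10) + 0 (carry in) = 22 → 6(6), carry out 1
  col 1: 9(9) + 5(5) + 1 (carry in) = 15 → F(15), carry out 0
  col 2: 5(5) + 3(3) + 0 (carry in) = 8 → 8(8), carry out 0
  col 3: 0(0) + 0(0) + 0 (carry in) = 0 → 0(0), carry out 0
Reading digits MSB→LSB: 08F6
Strip leading zeros: 8F6
= 0x8F6


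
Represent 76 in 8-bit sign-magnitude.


Sign bit: 0 (positive)
Magnitude: 76 = 1001100
= 01001100


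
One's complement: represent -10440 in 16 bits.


Original: 0010100011001000
Invert all bits:
  bit 0: 0 → 1
  bit 1: 0 → 1
  bit 2: 1 → 0
  bit 3: 0 → 1
  bit 4: 1 → 0
  bit 5: 0 → 1
  bit 6: 0 → 1
  bit 7: 0 → 1
  bit 8: 1 → 0
  bit 9: 1 → 0
  bit 10: 0 → 1
  bit 11: 0 → 1
  bit 12: 1 → 0
  bit 13: 0 → 1
  bit 14: 0 → 1
  bit 15: 0 → 1
= 1101011100110111


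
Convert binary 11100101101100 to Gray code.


Binary: 11100101101100
Gray code: G = B XOR (B >> 1)
B >> 1 = 01110010110110
11100101101100 XOR 01110010110110:
  1 XOR 0 = 1
  1 XOR 1 = 0
  1 XOR 1 = 0
  0 XOR 1 = 1
  0 XOR 0 = 0
  1 XOR 0 = 1
  0 XOR 1 = 1
  1 XOR 0 = 1
  1 XOR 1 = 0
  0 XOR 1 = 1
  1 XOR 0 = 1
  1 XOR 1 = 0
  0 XOR 1 = 1
  0 XOR 0 = 0
= 10010111011010


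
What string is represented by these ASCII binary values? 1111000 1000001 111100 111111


Codes (binary): 1111000 1000001 111100 111111
Per-code ASCII lookup:
  1111000 = 120  (range 97-122: lowercase, 120 - 97 = 23) → 'x'
  1000001 = 65  (range 65-90: uppercase, 65 - 65 = 0) → 'A'
  111100 = 60  (special character) → '<'
  111111 = 63  (special character) → '?'
= 'xA<?'


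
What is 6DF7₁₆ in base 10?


Positional values:
Position 0: 7 × 16^0 = 7 × 1 = 7
Position 1: F × 16^1 = 15 × 16 = 240
Position 2: D × 16^2 = 13 × 256 = 3328
Position 3: 6 × 16^3 = 6 × 4096 = 24576
Sum = 7 + 240 + 3328 + 24576
= 28151


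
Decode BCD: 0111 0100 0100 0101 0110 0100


Each 4-bit group → digit:
  0111 → 7
  0100 → 4
  0100 → 4
  0101 → 5
  0110 → 6
  0100 → 4
= 744564


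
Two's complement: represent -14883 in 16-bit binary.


Original: 0011101000100011
Step 1 - Invert all bits: 1100010111011100
Step 2 - Add 1: 1100010111011100 + 1
= 1100010111011101 (represents -14883)


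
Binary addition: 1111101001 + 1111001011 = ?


Align and add column by column (LSB to MSB, carry propagating):
  01111101001
+ 01111001011
  -----------
  col 0: 1 + 1 + 0 (carry in) = 2 → bit 0, carry out 1
  col 1: 0 + 1 + 1 (carry in) = 2 → bit 0, carry out 1
  col 2: 0 + 0 + 1 (carry in) = 1 → bit 1, carry out 0
  col 3: 1 + 1 + 0 (carry in) = 2 → bit 0, carry out 1
  col 4: 0 + 0 + 1 (carry in) = 1 → bit 1, carry out 0
  col 5: 1 + 0 + 0 (carry in) = 1 → bit 1, carry out 0
  col 6: 1 + 1 + 0 (carry in) = 2 → bit 0, carry out 1
  col 7: 1 + 1 + 1 (carry in) = 3 → bit 1, carry out 1
  col 8: 1 + 1 + 1 (carry in) = 3 → bit 1, carry out 1
  col 9: 1 + 1 + 1 (carry in) = 3 → bit 1, carry out 1
  col 10: 0 + 0 + 1 (carry in) = 1 → bit 1, carry out 0
Reading bits MSB→LSB: 11110110100
Strip leading zeros: 11110110100
= 11110110100


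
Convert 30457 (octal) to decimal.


Positional values:
Position 0: 7 × 8^0 = 7
Position 1: 5 × 8^1 = 40
Position 2: 4 × 8^2 = 256
Position 3: 0 × 8^3 = 0
Position 4: 3 × 8^4 = 12288
Sum = 7 + 40 + 256 + 0 + 12288
= 12591


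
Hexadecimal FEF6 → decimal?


Positional values:
Position 0: 6 × 16^0 = 6 × 1 = 6
Position 1: F × 16^1 = 15 × 16 = 240
Position 2: E × 16^2 = 14 × 256 = 3584
Position 3: F × 16^3 = 15 × 4096 = 61440
Sum = 6 + 240 + 3584 + 61440
= 65270


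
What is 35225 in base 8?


Divide by 8 repeatedly:
35225 ÷ 8 = 4403 remainder 1
4403 ÷ 8 = 550 remainder 3
550 ÷ 8 = 68 remainder 6
68 ÷ 8 = 8 remainder 4
8 ÷ 8 = 1 remainder 0
1 ÷ 8 = 0 remainder 1
Reading remainders bottom-up:
= 0o104631


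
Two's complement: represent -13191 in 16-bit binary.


Original: 0011001110000111
Step 1 - Invert all bits: 1100110001111000
Step 2 - Add 1: 1100110001111000 + 1
= 1100110001111001 (represents -13191)


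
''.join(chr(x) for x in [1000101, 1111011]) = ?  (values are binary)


Codes (binary): 1000101 1111011
Per-code ASCII lookup:
  1000101 = 69  (range 65-90: uppercase, 69 - 65 = 4) → 'E'
  1111011 = 123  (special character) → '{'
= 'E{'


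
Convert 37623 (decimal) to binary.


Divide by 2 repeatedly:
37623 ÷ 2 = 18811 remainder 1
18811 ÷ 2 = 9405 remainder 1
9405 ÷ 2 = 4702 remainder 1
4702 ÷ 2 = 2351 remainder 0
2351 ÷ 2 = 1175 remainder 1
1175 ÷ 2 = 587 remainder 1
587 ÷ 2 = 293 remainder 1
293 ÷ 2 = 146 remainder 1
146 ÷ 2 = 73 remainder 0
73 ÷ 2 = 36 remainder 1
36 ÷ 2 = 18 remainder 0
18 ÷ 2 = 9 remainder 0
9 ÷ 2 = 4 remainder 1
4 ÷ 2 = 2 remainder 0
2 ÷ 2 = 1 remainder 0
1 ÷ 2 = 0 remainder 1
Reading remainders bottom-up:
= 1001001011110111


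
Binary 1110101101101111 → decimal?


Positional values:
Bit 0: 1 × 2^0 = 1
Bit 1: 1 × 2^1 = 2
Bit 2: 1 × 2^2 = 4
Bit 3: 1 × 2^3 = 8
Bit 5: 1 × 2^5 = 32
Bit 6: 1 × 2^6 = 64
Bit 8: 1 × 2^8 = 256
Bit 9: 1 × 2^9 = 512
Bit 11: 1 × 2^11 = 2048
Bit 13: 1 × 2^13 = 8192
Bit 14: 1 × 2^14 = 16384
Bit 15: 1 × 2^15 = 32768
Sum = 1 + 2 + 4 + 8 + 32 + 64 + 256 + 512 + 2048 + 8192 + 16384 + 32768
= 60271


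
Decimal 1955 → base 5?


Divide by 5 repeatedly:
1955 ÷ 5 = 391 remainder 0
391 ÷ 5 = 78 remainder 1
78 ÷ 5 = 15 remainder 3
15 ÷ 5 = 3 remainder 0
3 ÷ 5 = 0 remainder 3
Reading remainders bottom-up:
= 30310
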